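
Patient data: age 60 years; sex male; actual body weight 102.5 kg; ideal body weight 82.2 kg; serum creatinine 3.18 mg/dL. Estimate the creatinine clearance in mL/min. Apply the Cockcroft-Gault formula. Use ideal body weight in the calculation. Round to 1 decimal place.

28.7 mL/min

CrCl = (140 − 60) × 82.2 / (72 × 3.18) = 6576.0 / 228.96 ≈ 28.7 mL/min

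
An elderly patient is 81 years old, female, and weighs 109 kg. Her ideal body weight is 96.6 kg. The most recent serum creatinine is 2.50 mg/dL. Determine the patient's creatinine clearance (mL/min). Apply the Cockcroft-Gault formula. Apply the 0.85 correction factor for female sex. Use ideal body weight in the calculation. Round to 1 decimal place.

CrCl = (140 − 81) × 96.6 / (72 × 2.5) × 0.85 = 5699.4 / 180.00 × 0.85 ≈ 26.9 mL/min

26.9 mL/min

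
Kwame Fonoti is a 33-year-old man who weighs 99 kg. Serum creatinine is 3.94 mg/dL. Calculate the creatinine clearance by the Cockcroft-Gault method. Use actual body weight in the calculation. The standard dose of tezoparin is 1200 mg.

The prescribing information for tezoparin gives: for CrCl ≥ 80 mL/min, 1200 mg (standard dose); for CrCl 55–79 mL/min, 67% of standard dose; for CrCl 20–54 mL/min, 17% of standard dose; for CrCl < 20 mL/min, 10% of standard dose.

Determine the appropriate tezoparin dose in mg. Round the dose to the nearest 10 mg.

200 mg

CrCl = (140 − 33) × 99 / (72 × 3.94) = 10593.0 / 283.68 ≈ 37.3 mL/min
CrCl ≈ 37 mL/min → bracket 20–54 mL/min.
17% of 1200 mg = 204 mg → 200 mg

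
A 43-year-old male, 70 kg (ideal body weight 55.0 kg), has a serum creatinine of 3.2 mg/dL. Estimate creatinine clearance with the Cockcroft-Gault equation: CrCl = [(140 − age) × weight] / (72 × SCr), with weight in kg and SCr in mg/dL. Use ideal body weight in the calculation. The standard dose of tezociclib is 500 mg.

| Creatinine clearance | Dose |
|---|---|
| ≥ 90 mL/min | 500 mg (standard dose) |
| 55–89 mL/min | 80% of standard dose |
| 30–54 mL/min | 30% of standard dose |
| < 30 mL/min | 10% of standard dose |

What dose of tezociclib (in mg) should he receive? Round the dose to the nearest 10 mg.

CrCl = (140 − 43) × 55 / (72 × 3.2) = 5335.0 / 230.40 ≈ 23.2 mL/min
CrCl ≈ 23 mL/min → bracket < 30 mL/min.
10% of 500 mg = 50 mg

50 mg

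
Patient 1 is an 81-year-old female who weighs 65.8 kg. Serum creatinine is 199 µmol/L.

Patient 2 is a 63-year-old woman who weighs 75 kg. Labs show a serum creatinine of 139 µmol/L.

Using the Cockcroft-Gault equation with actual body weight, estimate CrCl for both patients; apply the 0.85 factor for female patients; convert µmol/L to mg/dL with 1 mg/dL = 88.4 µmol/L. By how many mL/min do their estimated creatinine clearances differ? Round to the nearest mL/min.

Patient 1: SCr = 199 / 88.4 = 2.251 mg/dL
Patient 1: CrCl = (140 − 81) × 65.8 / (72 × 2.251) × 0.85 = 3882.2 / 162.07 × 0.85 ≈ 20.4 mL/min
Patient 2: SCr = 139 / 88.4 = 1.572 mg/dL
Patient 2: CrCl = (140 − 63) × 75 / (72 × 1.572) × 0.85 = 5775.0 / 113.18 × 0.85 ≈ 43.4 mL/min
|20.4 − 43.4| = 23.0 mL/min

23 mL/min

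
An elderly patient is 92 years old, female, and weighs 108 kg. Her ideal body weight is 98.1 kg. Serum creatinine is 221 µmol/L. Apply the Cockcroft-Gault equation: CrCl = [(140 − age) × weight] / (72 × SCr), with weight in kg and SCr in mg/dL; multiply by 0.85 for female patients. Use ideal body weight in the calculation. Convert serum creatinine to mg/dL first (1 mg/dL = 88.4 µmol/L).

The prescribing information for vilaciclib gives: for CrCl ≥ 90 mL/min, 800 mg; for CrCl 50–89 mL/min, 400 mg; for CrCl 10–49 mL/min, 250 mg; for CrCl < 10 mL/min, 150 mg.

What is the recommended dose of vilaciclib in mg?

SCr = 221 / 88.4 = 2.5 mg/dL
CrCl = (140 − 92) × 98.1 / (72 × 2.5) × 0.85 = 4708.8 / 180.00 × 0.85 ≈ 22.2 mL/min
CrCl ≈ 22 mL/min → bracket 10–49 mL/min.
Dose for this bracket: 250 mg.

250 mg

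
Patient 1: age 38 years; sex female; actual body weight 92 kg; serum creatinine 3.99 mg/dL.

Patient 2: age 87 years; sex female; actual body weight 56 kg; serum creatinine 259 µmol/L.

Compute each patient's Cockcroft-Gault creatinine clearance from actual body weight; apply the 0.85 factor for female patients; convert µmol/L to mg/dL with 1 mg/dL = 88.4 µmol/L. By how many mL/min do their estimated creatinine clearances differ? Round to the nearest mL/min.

16 mL/min

Patient 1: CrCl = (140 − 38) × 92 / (72 × 3.99) × 0.85 = 9384.0 / 287.28 × 0.85 ≈ 27.8 mL/min
Patient 2: SCr = 259 / 88.4 = 2.93 mg/dL
Patient 2: CrCl = (140 − 87) × 56 / (72 × 2.93) × 0.85 = 2968.0 / 210.96 × 0.85 ≈ 12.0 mL/min
|27.8 − 12.0| = 15.8 mL/min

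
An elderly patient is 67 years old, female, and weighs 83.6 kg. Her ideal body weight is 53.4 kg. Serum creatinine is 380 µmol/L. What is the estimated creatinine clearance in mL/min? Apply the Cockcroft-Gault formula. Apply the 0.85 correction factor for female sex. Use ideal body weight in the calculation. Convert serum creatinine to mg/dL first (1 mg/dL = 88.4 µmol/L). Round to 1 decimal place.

10.7 mL/min

SCr = 380 / 88.4 = 4.299 mg/dL
CrCl = (140 − 67) × 53.4 / (72 × 4.299) × 0.85 = 3898.2 / 309.53 × 0.85 ≈ 10.7 mL/min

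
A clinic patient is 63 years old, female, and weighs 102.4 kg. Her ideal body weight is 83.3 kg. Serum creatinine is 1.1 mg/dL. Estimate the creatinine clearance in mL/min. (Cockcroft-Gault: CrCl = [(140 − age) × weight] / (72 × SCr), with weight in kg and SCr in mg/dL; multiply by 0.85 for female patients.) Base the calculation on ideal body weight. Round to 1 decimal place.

68.8 mL/min

CrCl = (140 − 63) × 83.3 / (72 × 1.1) × 0.85 = 6414.1 / 79.20 × 0.85 ≈ 68.8 mL/min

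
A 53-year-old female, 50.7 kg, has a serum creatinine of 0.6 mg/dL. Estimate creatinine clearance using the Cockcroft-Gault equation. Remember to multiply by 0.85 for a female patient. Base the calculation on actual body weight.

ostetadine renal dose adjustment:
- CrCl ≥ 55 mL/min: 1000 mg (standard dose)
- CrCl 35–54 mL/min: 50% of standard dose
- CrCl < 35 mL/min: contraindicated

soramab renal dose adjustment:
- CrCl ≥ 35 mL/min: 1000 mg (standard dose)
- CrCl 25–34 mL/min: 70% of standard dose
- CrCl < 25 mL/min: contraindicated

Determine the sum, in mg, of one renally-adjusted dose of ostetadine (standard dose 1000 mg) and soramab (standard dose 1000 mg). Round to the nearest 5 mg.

CrCl = (140 − 53) × 50.7 / (72 × 0.6) × 0.85 = 4410.9 / 43.20 × 0.85 ≈ 86.8 mL/min
CrCl ≈ 87 mL/min.
ostetadine: ≥ 55 mL/min → 100% of 1000 mg = 1000 mg.
soramab: ≥ 35 mL/min → 100% of 1000 mg = 1000 mg.
Total = 1000 + 1000 = 2000 mg.

2000 mg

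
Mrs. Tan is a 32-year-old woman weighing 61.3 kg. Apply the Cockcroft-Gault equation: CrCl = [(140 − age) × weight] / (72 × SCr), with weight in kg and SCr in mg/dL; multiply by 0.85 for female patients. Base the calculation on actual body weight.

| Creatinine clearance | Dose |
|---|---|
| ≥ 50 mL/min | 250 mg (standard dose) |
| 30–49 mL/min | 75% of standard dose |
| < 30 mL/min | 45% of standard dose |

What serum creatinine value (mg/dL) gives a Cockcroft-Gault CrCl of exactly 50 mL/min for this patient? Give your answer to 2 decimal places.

1.56 mg/dL

Standard dose requires CrCl ≥ 50 mL/min.
Set (140 − 32) × 61.3 × 0.85 / (72 × SCr) = 50
SCr = (140 − 32) × 61.3 × 0.85 / (72 × 50) = 1.563 mg/dL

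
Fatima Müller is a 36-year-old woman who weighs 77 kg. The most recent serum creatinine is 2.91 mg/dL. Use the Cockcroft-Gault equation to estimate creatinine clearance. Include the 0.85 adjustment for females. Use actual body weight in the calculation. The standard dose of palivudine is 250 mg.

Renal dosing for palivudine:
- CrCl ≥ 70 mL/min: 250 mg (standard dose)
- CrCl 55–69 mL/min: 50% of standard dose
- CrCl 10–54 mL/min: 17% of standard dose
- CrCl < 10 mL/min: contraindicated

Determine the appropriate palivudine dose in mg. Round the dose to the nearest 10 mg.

CrCl = (140 − 36) × 77 / (72 × 2.91) × 0.85 = 8008.0 / 209.52 × 0.85 ≈ 32.5 mL/min
CrCl ≈ 32 mL/min → bracket 10–54 mL/min.
17% of 250 mg = 42.5 mg → 40 mg

40 mg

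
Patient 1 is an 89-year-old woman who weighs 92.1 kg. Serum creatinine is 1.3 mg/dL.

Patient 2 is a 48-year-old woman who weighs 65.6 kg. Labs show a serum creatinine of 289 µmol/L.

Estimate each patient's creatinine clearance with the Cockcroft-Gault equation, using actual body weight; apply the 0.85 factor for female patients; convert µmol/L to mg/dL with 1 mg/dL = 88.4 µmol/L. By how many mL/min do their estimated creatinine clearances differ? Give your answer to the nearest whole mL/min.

21 mL/min

Patient 1: CrCl = (140 − 89) × 92.1 / (72 × 1.3) × 0.85 = 4697.1 / 93.60 × 0.85 ≈ 42.7 mL/min
Patient 2: SCr = 289 / 88.4 = 3.269 mg/dL
Patient 2: CrCl = (140 − 48) × 65.6 / (72 × 3.269) × 0.85 = 6035.2 / 235.37 × 0.85 ≈ 21.8 mL/min
|42.7 − 21.8| = 20.9 mL/min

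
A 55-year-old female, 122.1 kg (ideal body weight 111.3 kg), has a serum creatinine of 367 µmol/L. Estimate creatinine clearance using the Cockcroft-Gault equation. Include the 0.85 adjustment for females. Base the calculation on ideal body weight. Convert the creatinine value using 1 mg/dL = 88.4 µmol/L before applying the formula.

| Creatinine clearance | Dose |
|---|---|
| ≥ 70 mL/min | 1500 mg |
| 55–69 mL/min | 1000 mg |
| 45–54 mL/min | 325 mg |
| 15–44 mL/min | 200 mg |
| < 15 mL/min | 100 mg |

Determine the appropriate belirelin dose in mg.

SCr = 367 / 88.4 = 4.152 mg/dL
CrCl = (140 − 55) × 111.3 / (72 × 4.152) × 0.85 = 9460.5 / 298.94 × 0.85 ≈ 26.9 mL/min
CrCl ≈ 27 mL/min → bracket 15–44 mL/min.
Dose for this bracket: 200 mg.

200 mg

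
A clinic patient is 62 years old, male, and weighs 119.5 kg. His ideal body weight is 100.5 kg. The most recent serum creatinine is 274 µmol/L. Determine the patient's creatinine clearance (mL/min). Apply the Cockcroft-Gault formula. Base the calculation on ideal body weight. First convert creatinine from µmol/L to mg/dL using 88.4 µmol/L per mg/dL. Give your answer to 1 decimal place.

SCr = 274 / 88.4 = 3.1 mg/dL
CrCl = (140 − 62) × 100.5 / (72 × 3.1) = 7839.0 / 223.20 ≈ 35.1 mL/min

35.1 mL/min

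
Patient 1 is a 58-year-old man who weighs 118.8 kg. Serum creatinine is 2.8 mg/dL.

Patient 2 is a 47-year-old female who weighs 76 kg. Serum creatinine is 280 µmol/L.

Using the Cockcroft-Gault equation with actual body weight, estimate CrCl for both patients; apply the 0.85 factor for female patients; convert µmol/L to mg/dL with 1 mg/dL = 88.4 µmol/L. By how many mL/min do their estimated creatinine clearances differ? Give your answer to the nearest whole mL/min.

22 mL/min

Patient 1: CrCl = (140 − 58) × 118.8 / (72 × 2.8) = 9741.6 / 201.60 ≈ 48.3 mL/min
Patient 2: SCr = 280 / 88.4 = 3.167 mg/dL
Patient 2: CrCl = (140 − 47) × 76 / (72 × 3.167) × 0.85 = 7068.0 / 228.02 × 0.85 ≈ 26.3 mL/min
|48.3 − 26.3| = 22.0 mL/min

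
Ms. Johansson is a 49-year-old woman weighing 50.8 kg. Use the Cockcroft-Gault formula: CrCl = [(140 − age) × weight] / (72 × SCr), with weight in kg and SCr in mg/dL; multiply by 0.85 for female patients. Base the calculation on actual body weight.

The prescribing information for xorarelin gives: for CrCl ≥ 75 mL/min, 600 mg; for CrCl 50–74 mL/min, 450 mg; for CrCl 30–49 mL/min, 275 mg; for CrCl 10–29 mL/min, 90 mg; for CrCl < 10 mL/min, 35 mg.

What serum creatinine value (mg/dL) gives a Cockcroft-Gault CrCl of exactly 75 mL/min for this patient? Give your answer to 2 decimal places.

0.73 mg/dL

Standard dose requires CrCl ≥ 75 mL/min.
Set (140 − 49) × 50.8 × 0.85 / (72 × SCr) = 75
SCr = (140 − 49) × 50.8 × 0.85 / (72 × 75) = 0.728 mg/dL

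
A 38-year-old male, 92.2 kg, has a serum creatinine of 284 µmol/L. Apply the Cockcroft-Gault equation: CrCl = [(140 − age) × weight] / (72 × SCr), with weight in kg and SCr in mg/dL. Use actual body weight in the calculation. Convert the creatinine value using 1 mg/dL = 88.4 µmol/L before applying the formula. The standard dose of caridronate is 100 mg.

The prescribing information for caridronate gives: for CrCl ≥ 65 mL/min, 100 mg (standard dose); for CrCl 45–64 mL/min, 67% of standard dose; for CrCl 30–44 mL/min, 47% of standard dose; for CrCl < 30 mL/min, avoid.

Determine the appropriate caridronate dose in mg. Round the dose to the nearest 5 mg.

SCr = 284 / 88.4 = 3.213 mg/dL
CrCl = (140 − 38) × 92.2 / (72 × 3.213) = 9404.4 / 231.34 ≈ 40.7 mL/min
CrCl ≈ 41 mL/min → bracket 30–44 mL/min.
47% of 100 mg = 47 mg → 45 mg

45 mg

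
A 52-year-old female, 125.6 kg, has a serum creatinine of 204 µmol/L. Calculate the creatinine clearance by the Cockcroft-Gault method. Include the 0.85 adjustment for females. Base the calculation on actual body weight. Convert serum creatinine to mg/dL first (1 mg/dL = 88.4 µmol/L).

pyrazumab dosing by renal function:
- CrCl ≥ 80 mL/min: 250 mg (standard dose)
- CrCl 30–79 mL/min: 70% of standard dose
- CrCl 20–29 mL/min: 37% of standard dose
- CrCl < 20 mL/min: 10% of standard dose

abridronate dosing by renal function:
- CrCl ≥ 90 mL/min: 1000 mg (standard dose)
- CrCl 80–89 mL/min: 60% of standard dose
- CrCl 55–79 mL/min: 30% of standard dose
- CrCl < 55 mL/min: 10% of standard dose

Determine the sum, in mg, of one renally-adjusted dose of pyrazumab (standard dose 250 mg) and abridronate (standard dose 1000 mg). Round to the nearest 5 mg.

SCr = 204 / 88.4 = 2.308 mg/dL
CrCl = (140 − 52) × 125.6 / (72 × 2.308) × 0.85 = 11052.8 / 166.18 × 0.85 ≈ 56.5 mL/min
CrCl ≈ 57 mL/min.
pyrazumab: 30–79 mL/min → 70% of 250 mg = 175 mg.
abridronate: 55–79 mL/min → 30% of 1000 mg = 300 mg.
Total = 175 + 300 = 475 mg.

475 mg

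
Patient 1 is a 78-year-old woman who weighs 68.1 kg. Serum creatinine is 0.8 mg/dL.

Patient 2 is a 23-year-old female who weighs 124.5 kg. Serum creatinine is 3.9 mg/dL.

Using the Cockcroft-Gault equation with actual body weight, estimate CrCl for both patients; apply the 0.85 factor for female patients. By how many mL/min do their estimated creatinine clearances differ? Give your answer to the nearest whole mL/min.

Patient 1: CrCl = (140 − 78) × 68.1 / (72 × 0.8) × 0.85 = 4222.2 / 57.60 × 0.85 ≈ 62.3 mL/min
Patient 2: CrCl = (140 − 23) × 124.5 / (72 × 3.9) × 0.85 = 14566.5 / 280.80 × 0.85 ≈ 44.1 mL/min
|62.3 − 44.1| = 18.2 mL/min

18 mL/min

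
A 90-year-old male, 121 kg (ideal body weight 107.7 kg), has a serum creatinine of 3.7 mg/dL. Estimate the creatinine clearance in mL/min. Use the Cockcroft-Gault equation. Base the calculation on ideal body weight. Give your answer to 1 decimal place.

20.2 mL/min

CrCl = (140 − 90) × 107.7 / (72 × 3.7) = 5385.0 / 266.40 ≈ 20.2 mL/min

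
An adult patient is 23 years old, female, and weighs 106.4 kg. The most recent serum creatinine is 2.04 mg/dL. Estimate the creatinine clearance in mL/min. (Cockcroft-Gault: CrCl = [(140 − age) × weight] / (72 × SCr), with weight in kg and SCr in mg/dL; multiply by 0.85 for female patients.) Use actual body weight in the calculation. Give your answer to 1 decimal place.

CrCl = (140 − 23) × 106.4 / (72 × 2.04) × 0.85 = 12448.8 / 146.88 × 0.85 ≈ 72.0 mL/min

72.0 mL/min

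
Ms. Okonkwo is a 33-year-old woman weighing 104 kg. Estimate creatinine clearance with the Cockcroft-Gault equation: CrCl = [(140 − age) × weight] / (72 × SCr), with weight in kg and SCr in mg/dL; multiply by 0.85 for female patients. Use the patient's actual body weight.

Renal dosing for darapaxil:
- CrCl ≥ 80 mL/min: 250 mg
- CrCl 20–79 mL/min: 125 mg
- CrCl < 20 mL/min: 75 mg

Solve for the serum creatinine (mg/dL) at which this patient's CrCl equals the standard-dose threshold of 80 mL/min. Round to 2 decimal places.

1.64 mg/dL

Standard dose requires CrCl ≥ 80 mL/min.
Set (140 − 33) × 104 × 0.85 / (72 × SCr) = 80
SCr = (140 − 33) × 104 × 0.85 / (72 × 80) = 1.642 mg/dL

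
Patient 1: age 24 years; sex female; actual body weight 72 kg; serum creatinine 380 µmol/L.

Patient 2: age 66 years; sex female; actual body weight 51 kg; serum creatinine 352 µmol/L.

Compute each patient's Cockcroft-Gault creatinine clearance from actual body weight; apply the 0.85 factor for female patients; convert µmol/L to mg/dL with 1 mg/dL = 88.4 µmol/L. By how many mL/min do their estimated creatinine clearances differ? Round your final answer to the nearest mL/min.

12 mL/min

Patient 1: SCr = 380 / 88.4 = 4.299 mg/dL
Patient 1: CrCl = (140 − 24) × 72 / (72 × 4.299) × 0.85 = 8352.0 / 309.53 × 0.85 ≈ 22.9 mL/min
Patient 2: SCr = 352 / 88.4 = 3.982 mg/dL
Patient 2: CrCl = (140 − 66) × 51 / (72 × 3.982) × 0.85 = 3774.0 / 286.70 × 0.85 ≈ 11.2 mL/min
|22.9 − 11.2| = 11.7 mL/min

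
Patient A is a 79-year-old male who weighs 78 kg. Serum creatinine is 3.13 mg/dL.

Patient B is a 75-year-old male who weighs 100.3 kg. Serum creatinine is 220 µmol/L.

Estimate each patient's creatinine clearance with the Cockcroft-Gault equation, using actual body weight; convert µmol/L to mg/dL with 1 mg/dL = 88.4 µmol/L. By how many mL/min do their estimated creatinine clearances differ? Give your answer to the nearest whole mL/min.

Patient A: CrCl = (140 − 79) × 78 / (72 × 3.13) = 4758.0 / 225.36 ≈ 21.1 mL/min
Patient B: SCr = 220 / 88.4 = 2.489 mg/dL
Patient B: CrCl = (140 − 75) × 100.3 / (72 × 2.489) = 6519.5 / 179.21 ≈ 36.4 mL/min
|21.1 − 36.4| = 15.3 mL/min

15 mL/min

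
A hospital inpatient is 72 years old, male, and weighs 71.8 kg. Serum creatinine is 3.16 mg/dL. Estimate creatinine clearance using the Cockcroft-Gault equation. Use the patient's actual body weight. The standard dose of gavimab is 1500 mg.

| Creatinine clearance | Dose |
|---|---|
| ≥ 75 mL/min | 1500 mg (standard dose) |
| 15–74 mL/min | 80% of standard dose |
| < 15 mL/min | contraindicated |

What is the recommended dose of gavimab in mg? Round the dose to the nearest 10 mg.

1200 mg

CrCl = (140 − 72) × 71.8 / (72 × 3.16) = 4882.4 / 227.52 ≈ 21.5 mL/min
CrCl ≈ 21 mL/min → bracket 15–74 mL/min.
80% of 1500 mg = 1200 mg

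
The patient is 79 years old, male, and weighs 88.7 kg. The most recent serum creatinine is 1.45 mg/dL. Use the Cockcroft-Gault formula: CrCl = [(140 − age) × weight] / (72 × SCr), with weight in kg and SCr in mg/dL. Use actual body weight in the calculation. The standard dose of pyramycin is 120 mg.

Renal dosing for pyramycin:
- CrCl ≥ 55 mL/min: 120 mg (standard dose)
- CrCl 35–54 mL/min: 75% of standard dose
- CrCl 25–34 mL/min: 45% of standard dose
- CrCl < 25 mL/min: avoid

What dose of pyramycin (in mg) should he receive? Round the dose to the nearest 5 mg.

CrCl = (140 − 79) × 88.7 / (72 × 1.45) = 5410.7 / 104.40 ≈ 51.8 mL/min
CrCl ≈ 52 mL/min → bracket 35–54 mL/min.
75% of 120 mg = 90 mg

90 mg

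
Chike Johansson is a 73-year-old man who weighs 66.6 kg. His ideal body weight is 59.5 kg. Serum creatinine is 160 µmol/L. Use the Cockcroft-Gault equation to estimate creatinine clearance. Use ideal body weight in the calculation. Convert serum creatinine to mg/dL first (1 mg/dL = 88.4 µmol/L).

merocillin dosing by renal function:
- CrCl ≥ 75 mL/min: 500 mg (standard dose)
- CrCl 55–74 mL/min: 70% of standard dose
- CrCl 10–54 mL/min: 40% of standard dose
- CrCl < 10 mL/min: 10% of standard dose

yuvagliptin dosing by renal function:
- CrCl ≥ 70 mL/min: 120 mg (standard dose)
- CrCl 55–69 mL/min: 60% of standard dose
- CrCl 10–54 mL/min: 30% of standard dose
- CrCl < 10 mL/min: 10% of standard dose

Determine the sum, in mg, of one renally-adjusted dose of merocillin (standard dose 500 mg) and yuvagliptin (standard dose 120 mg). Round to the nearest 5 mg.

235 mg

SCr = 160 / 88.4 = 1.81 mg/dL
CrCl = (140 − 73) × 59.5 / (72 × 1.81) = 3986.5 / 130.32 ≈ 30.6 mL/min
CrCl ≈ 31 mL/min.
merocillin: 10–54 mL/min → 40% of 500 mg = 200 mg.
yuvagliptin: 10–54 mL/min → 30% of 120 mg = 36 mg.
Total = 200 + 36 = 236 mg.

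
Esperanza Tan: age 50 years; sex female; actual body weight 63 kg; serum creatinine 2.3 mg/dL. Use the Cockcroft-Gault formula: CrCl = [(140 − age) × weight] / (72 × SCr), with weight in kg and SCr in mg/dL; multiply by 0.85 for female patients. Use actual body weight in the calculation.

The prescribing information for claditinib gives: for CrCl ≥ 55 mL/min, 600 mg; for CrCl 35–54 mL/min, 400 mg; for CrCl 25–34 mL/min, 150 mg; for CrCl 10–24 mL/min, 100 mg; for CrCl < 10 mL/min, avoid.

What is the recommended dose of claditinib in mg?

150 mg

CrCl = (140 − 50) × 63 / (72 × 2.3) × 0.85 = 5670.0 / 165.60 × 0.85 ≈ 29.1 mL/min
CrCl ≈ 29 mL/min → bracket 25–34 mL/min.
Dose for this bracket: 150 mg.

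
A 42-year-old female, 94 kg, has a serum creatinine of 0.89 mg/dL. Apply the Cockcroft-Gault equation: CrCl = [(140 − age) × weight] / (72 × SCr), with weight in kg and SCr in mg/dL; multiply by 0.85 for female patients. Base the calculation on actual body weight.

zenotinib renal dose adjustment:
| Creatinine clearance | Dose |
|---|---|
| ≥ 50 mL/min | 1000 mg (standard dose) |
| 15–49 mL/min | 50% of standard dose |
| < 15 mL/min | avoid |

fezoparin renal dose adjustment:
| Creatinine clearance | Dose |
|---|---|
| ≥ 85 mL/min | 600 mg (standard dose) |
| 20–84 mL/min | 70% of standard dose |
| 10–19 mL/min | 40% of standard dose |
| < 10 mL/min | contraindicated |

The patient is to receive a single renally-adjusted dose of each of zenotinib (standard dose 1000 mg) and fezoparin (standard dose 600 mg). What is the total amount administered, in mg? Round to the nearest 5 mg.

CrCl = (140 − 42) × 94 / (72 × 0.89) × 0.85 = 9212.0 / 64.08 × 0.85 ≈ 122.2 mL/min
CrCl ≈ 122 mL/min.
zenotinib: ≥ 50 mL/min → 100% of 1000 mg = 1000 mg.
fezoparin: ≥ 85 mL/min → 100% of 600 mg = 600 mg.
Total = 1000 + 600 = 1600 mg.

1600 mg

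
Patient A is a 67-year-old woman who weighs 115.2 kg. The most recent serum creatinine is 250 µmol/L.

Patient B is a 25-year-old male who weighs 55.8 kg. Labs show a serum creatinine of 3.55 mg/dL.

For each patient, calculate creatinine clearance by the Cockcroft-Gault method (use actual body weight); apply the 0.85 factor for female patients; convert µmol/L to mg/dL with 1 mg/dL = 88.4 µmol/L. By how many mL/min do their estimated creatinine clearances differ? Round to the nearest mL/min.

10 mL/min

Patient A: SCr = 250 / 88.4 = 2.828 mg/dL
Patient A: CrCl = (140 − 67) × 115.2 / (72 × 2.828) × 0.85 = 8409.6 / 203.62 × 0.85 ≈ 35.1 mL/min
Patient B: CrCl = (140 − 25) × 55.8 / (72 × 3.55) = 6417.0 / 255.60 ≈ 25.1 mL/min
|35.1 − 25.1| = 10.0 mL/min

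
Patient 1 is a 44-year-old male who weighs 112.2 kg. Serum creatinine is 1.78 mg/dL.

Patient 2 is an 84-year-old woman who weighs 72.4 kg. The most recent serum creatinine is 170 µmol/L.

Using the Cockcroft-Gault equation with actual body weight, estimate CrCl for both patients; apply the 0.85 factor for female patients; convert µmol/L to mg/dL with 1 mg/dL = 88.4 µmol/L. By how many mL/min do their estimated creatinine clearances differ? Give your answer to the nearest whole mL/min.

Patient 1: CrCl = (140 − 44) × 112.2 / (72 × 1.78) = 10771.2 / 128.16 ≈ 84.0 mL/min
Patient 2: SCr = 170 / 88.4 = 1.923 mg/dL
Patient 2: CrCl = (140 − 84) × 72.4 / (72 × 1.923) × 0.85 = 4054.4 / 138.46 × 0.85 ≈ 24.9 mL/min
|84.0 − 24.9| = 59.1 mL/min

59 mL/min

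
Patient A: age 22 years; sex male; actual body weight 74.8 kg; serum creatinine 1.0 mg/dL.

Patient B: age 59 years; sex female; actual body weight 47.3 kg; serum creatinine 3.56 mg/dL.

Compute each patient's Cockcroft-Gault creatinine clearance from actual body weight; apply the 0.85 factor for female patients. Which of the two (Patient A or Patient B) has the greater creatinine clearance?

Patient A: CrCl = (140 − 22) × 74.8 / (72 × 1) = 8826.4 / 72.00 ≈ 122.6 mL/min
Patient B: CrCl = (140 − 59) × 47.3 / (72 × 3.56) × 0.85 = 3831.3 / 256.32 × 0.85 ≈ 12.7 mL/min
122.6 vs 12.7 mL/min → Patient A is higher.

Patient A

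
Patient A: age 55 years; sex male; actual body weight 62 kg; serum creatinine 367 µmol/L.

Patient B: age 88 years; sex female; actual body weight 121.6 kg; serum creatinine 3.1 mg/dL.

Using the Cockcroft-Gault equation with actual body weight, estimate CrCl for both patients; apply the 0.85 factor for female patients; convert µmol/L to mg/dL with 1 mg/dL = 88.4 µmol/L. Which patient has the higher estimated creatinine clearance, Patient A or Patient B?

Patient B

Patient A: SCr = 367 / 88.4 = 4.152 mg/dL
Patient A: CrCl = (140 − 55) × 62 / (72 × 4.152) = 5270.0 / 298.94 ≈ 17.6 mL/min
Patient B: CrCl = (140 − 88) × 121.6 / (72 × 3.1) × 0.85 = 6323.2 / 223.20 × 0.85 ≈ 24.1 mL/min
17.6 vs 24.1 mL/min → Patient B is higher.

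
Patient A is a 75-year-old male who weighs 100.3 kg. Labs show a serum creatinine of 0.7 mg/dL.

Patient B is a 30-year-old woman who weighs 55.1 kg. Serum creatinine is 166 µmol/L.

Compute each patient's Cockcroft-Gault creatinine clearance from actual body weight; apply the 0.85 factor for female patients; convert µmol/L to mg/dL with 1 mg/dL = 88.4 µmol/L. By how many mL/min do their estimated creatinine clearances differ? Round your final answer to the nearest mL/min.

Patient A: CrCl = (140 − 75) × 100.3 / (72 × 0.7) = 6519.5 / 50.40 ≈ 129.4 mL/min
Patient B: SCr = 166 / 88.4 = 1.878 mg/dL
Patient B: CrCl = (140 − 30) × 55.1 / (72 × 1.878) × 0.85 = 6061.0 / 135.22 × 0.85 ≈ 38.1 mL/min
|129.4 − 38.1| = 91.3 mL/min

91 mL/min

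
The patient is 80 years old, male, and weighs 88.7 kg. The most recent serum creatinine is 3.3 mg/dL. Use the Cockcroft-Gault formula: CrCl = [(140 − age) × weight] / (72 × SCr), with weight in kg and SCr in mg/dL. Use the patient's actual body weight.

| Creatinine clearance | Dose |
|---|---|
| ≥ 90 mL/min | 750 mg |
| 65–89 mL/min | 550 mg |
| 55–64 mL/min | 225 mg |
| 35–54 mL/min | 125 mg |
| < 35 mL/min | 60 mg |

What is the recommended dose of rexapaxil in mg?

60 mg

CrCl = (140 − 80) × 88.7 / (72 × 3.3) = 5322.0 / 237.60 ≈ 22.4 mL/min
CrCl ≈ 22 mL/min → bracket < 35 mL/min.
Dose for this bracket: 60 mg.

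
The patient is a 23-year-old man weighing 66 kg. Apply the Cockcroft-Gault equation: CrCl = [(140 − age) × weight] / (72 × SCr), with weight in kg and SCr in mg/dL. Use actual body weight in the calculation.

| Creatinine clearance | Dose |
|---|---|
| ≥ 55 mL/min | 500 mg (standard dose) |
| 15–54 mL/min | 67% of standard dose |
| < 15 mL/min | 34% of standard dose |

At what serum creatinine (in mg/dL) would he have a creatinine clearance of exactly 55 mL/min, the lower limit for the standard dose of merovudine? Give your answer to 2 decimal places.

Standard dose requires CrCl ≥ 55 mL/min.
Set (140 − 23) × 66 / (72 × SCr) = 55
SCr = (140 − 23) × 66 / (72 × 55) = 1.950 mg/dL

1.95 mg/dL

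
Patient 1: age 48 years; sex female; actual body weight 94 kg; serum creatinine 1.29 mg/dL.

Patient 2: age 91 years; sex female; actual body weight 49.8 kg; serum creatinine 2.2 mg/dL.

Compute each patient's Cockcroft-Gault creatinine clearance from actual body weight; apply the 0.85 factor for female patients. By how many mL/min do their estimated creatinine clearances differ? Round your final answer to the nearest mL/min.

66 mL/min

Patient 1: CrCl = (140 − 48) × 94 / (72 × 1.29) × 0.85 = 8648.0 / 92.88 × 0.85 ≈ 79.1 mL/min
Patient 2: CrCl = (140 − 91) × 49.8 / (72 × 2.2) × 0.85 = 2440.2 / 158.40 × 0.85 ≈ 13.1 mL/min
|79.1 − 13.1| = 66.0 mL/min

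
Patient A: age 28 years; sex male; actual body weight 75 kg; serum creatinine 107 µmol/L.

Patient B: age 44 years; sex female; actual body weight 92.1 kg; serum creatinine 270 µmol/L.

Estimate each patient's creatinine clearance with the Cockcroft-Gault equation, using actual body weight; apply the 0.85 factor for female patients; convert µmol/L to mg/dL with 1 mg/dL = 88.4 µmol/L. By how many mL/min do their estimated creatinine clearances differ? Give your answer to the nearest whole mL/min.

Patient A: SCr = 107 / 88.4 = 1.21 mg/dL
Patient A: CrCl = (140 − 28) × 75 / (72 × 1.21) = 8400.0 / 87.12 ≈ 96.4 mL/min
Patient B: SCr = 270 / 88.4 = 3.054 mg/dL
Patient B: CrCl = (140 − 44) × 92.1 / (72 × 3.054) × 0.85 = 8841.6 / 219.89 × 0.85 ≈ 34.2 mL/min
|96.4 − 34.2| = 62.2 mL/min

62 mL/min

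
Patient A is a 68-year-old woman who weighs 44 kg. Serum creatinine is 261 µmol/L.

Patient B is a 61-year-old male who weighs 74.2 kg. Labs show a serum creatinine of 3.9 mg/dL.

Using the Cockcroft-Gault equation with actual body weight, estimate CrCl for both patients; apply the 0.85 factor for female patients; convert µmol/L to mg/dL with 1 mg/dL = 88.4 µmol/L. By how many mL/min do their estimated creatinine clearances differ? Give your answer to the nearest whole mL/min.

8 mL/min

Patient A: SCr = 261 / 88.4 = 2.952 mg/dL
Patient A: CrCl = (140 − 68) × 44 / (72 × 2.952) × 0.85 = 3168.0 / 212.54 × 0.85 ≈ 12.7 mL/min
Patient B: CrCl = (140 − 61) × 74.2 / (72 × 3.9) = 5861.8 / 280.80 ≈ 20.9 mL/min
|12.7 − 20.9| = 8.2 mL/min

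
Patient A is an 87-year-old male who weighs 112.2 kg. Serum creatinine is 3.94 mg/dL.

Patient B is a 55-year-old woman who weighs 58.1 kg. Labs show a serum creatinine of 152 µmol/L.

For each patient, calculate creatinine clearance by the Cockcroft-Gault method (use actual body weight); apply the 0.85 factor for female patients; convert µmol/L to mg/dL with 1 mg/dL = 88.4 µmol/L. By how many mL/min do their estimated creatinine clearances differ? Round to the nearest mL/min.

13 mL/min

Patient A: CrCl = (140 − 87) × 112.2 / (72 × 3.94) = 5946.6 / 283.68 ≈ 21.0 mL/min
Patient B: SCr = 152 / 88.4 = 1.719 mg/dL
Patient B: CrCl = (140 − 55) × 58.1 / (72 × 1.719) × 0.85 = 4938.5 / 123.77 × 0.85 ≈ 33.9 mL/min
|21.0 − 33.9| = 12.9 mL/min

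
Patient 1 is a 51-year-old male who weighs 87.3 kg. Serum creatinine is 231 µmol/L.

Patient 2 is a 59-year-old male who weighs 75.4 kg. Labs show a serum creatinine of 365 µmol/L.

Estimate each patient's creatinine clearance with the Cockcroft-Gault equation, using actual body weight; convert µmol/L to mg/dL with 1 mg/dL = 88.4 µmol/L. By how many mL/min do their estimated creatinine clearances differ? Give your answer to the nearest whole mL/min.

Patient 1: SCr = 231 / 88.4 = 2.613 mg/dL
Patient 1: CrCl = (140 − 51) × 87.3 / (72 × 2.613) = 7769.7 / 188.14 ≈ 41.3 mL/min
Patient 2: SCr = 365 / 88.4 = 4.129 mg/dL
Patient 2: CrCl = (140 − 59) × 75.4 / (72 × 4.129) = 6107.4 / 297.29 ≈ 20.5 mL/min
|41.3 − 20.5| = 20.8 mL/min

21 mL/min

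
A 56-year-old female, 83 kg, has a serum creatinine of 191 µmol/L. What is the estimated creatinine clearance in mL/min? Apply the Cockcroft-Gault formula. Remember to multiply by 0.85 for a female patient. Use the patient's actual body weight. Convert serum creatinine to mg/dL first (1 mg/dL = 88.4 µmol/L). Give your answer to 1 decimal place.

38.1 mL/min

SCr = 191 / 88.4 = 2.161 mg/dL
CrCl = (140 − 56) × 83 / (72 × 2.161) × 0.85 = 6972.0 / 155.59 × 0.85 ≈ 38.1 mL/min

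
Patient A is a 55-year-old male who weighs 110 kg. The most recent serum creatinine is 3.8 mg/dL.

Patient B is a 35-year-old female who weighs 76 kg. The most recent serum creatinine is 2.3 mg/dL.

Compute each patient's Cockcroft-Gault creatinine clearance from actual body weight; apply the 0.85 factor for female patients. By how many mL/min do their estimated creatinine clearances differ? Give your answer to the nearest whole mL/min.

7 mL/min

Patient A: CrCl = (140 − 55) × 110 / (72 × 3.8) = 9350.0 / 273.60 ≈ 34.2 mL/min
Patient B: CrCl = (140 − 35) × 76 / (72 × 2.3) × 0.85 = 7980.0 / 165.60 × 0.85 ≈ 41.0 mL/min
|34.2 − 41.0| = 6.8 mL/min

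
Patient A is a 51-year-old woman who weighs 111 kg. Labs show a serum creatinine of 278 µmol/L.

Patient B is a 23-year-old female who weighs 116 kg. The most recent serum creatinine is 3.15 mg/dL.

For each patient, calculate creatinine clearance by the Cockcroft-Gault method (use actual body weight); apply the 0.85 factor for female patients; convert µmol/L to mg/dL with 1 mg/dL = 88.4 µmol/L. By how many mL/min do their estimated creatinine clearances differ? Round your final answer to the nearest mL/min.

Patient A: SCr = 278 / 88.4 = 3.145 mg/dL
Patient A: CrCl = (140 − 51) × 111 / (72 × 3.145) × 0.85 = 9879.0 / 226.44 × 0.85 ≈ 37.1 mL/min
Patient B: CrCl = (140 − 23) × 116 / (72 × 3.15) × 0.85 = 13572.0 / 226.80 × 0.85 ≈ 50.9 mL/min
|37.1 − 50.9| = 13.8 mL/min

14 mL/min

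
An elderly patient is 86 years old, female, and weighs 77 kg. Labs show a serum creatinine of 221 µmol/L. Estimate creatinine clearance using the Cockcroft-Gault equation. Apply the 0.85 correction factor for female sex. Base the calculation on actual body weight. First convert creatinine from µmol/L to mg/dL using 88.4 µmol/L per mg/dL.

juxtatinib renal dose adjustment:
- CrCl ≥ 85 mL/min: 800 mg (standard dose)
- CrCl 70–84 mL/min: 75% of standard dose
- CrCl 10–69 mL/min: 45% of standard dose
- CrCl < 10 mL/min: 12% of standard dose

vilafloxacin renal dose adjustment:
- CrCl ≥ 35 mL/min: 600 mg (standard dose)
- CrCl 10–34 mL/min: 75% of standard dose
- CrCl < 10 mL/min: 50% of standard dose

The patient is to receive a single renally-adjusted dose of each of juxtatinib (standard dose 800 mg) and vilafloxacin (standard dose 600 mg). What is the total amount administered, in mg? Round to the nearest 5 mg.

810 mg

SCr = 221 / 88.4 = 2.5 mg/dL
CrCl = (140 − 86) × 77 / (72 × 2.5) × 0.85 = 4158.0 / 180.00 × 0.85 ≈ 19.6 mL/min
CrCl ≈ 20 mL/min.
juxtatinib: 10–69 mL/min → 45% of 800 mg = 360 mg.
vilafloxacin: 10–34 mL/min → 75% of 600 mg = 450 mg.
Total = 360 + 450 = 810 mg.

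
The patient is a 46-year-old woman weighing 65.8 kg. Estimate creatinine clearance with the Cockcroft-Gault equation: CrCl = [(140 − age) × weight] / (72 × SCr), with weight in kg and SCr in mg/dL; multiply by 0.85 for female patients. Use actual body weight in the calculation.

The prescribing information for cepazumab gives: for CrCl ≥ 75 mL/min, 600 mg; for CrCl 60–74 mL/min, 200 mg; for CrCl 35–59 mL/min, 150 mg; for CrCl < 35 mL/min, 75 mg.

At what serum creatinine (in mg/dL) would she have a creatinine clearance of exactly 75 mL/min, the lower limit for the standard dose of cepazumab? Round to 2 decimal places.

0.97 mg/dL

Standard dose requires CrCl ≥ 75 mL/min.
Set (140 − 46) × 65.8 × 0.85 / (72 × SCr) = 75
SCr = (140 − 46) × 65.8 × 0.85 / (72 × 75) = 0.974 mg/dL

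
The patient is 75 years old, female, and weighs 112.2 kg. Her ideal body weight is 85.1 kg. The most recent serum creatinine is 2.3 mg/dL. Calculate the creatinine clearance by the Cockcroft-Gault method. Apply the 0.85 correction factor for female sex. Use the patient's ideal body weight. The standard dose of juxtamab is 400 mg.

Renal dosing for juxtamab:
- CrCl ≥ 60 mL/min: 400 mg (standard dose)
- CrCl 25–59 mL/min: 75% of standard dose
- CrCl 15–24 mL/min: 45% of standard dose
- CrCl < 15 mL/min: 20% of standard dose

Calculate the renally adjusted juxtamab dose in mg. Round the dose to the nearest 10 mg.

300 mg

CrCl = (140 − 75) × 85.1 / (72 × 2.3) × 0.85 = 5531.5 / 165.60 × 0.85 ≈ 28.4 mL/min
CrCl ≈ 28 mL/min → bracket 25–59 mL/min.
75% of 400 mg = 300 mg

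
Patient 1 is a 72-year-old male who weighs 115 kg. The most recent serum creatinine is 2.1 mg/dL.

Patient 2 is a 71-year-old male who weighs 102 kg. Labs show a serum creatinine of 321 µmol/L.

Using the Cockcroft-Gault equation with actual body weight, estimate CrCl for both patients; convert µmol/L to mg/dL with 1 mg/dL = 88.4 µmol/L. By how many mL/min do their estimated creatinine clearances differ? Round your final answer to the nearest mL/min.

25 mL/min

Patient 1: CrCl = (140 − 72) × 115 / (72 × 2.1) = 7820.0 / 151.20 ≈ 51.7 mL/min
Patient 2: SCr = 321 / 88.4 = 3.631 mg/dL
Patient 2: CrCl = (140 − 71) × 102 / (72 × 3.631) = 7038.0 / 261.43 ≈ 26.9 mL/min
|51.7 − 26.9| = 24.8 mL/min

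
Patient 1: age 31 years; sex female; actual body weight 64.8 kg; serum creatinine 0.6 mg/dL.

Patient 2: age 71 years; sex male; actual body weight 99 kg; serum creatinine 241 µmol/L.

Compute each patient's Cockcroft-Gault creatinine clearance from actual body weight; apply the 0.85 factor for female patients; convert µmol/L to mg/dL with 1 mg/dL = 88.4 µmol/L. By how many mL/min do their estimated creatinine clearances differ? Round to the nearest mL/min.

Patient 1: CrCl = (140 − 31) × 64.8 / (72 × 0.6) × 0.85 = 7063.2 / 43.20 × 0.85 ≈ 139.0 mL/min
Patient 2: SCr = 241 / 88.4 = 2.726 mg/dL
Patient 2: CrCl = (140 − 71) × 99 / (72 × 2.726) = 6831.0 / 196.27 ≈ 34.8 mL/min
|139.0 − 34.8| = 104.2 mL/min

104 mL/min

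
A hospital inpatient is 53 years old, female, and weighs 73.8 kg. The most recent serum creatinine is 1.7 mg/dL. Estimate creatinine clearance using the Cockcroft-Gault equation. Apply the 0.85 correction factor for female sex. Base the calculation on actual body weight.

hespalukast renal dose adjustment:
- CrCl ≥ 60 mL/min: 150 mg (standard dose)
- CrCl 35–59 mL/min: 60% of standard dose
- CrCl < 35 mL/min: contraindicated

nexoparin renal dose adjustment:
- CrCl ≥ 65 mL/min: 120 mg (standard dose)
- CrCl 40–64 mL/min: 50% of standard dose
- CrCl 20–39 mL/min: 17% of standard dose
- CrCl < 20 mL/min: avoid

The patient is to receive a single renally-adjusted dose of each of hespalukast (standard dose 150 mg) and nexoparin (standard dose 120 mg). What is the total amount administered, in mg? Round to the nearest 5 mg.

150 mg

CrCl = (140 − 53) × 73.8 / (72 × 1.7) × 0.85 = 6420.6 / 122.40 × 0.85 ≈ 44.6 mL/min
CrCl ≈ 45 mL/min.
hespalukast: 35–59 mL/min → 60% of 150 mg = 90 mg.
nexoparin: 40–64 mL/min → 50% of 120 mg = 60 mg.
Total = 90 + 60 = 150 mg.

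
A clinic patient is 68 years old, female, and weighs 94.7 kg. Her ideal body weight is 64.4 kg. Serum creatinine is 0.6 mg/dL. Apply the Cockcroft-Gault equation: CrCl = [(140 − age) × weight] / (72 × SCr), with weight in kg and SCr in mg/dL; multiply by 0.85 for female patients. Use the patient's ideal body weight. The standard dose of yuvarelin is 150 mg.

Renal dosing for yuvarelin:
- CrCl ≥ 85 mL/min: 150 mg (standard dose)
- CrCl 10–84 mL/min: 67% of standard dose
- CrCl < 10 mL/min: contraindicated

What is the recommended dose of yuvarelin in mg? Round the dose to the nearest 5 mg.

150 mg

CrCl = (140 − 68) × 64.4 / (72 × 0.6) × 0.85 = 4636.8 / 43.20 × 0.85 ≈ 91.2 mL/min
CrCl ≈ 91 mL/min → bracket ≥ 85 mL/min.
100% of 150 mg = 150 mg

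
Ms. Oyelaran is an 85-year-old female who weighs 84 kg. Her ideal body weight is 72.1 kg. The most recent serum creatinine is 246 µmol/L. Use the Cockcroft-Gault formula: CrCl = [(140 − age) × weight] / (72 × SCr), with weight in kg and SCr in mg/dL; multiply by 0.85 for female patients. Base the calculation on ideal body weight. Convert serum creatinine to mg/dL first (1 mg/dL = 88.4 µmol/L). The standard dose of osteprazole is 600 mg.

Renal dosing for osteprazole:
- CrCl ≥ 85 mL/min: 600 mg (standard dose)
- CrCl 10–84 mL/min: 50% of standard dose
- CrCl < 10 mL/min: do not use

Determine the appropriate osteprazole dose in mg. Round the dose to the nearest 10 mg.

300 mg

SCr = 246 / 88.4 = 2.783 mg/dL
CrCl = (140 − 85) × 72.1 / (72 × 2.783) × 0.85 = 3965.5 / 200.38 × 0.85 ≈ 16.8 mL/min
CrCl ≈ 17 mL/min → bracket 10–84 mL/min.
50% of 600 mg = 300 mg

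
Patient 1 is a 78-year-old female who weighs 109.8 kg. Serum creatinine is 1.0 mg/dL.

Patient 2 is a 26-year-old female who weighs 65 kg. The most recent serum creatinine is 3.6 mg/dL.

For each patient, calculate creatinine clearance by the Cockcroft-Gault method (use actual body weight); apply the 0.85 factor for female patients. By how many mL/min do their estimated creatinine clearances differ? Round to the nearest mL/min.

56 mL/min

Patient 1: CrCl = (140 − 78) × 109.8 / (72 × 1) × 0.85 = 6807.6 / 72.00 × 0.85 ≈ 80.4 mL/min
Patient 2: CrCl = (140 − 26) × 65 / (72 × 3.6) × 0.85 = 7410.0 / 259.20 × 0.85 ≈ 24.3 mL/min
|80.4 − 24.3| = 56.1 mL/min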